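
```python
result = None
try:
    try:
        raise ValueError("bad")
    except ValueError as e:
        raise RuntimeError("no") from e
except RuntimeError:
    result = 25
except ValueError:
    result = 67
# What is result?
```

Step-by-step execution trace:
1. Inner try raises ValueError; inner `except ValueError as e` catches it.
2. `raise RuntimeError(...) from e` raises RuntimeError (ValueError is attached as __cause__, but only RuntimeError is active).
3. Outer `except RuntimeError` matches → result = 25.
4. `except ValueError` is not reached.
Result: 25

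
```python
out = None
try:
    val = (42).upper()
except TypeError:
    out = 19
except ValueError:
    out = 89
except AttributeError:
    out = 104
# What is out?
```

Step-by-step execution trace:
1. `val = (42).upper()` raises AttributeError.
2. `except TypeError` does not match AttributeError; skipped.
3. `except ValueError` does not match AttributeError; skipped.
4. `except AttributeError` matches → out = 104.
Result: 104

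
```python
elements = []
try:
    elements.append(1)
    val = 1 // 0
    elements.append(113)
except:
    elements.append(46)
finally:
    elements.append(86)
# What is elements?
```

Step-by-step execution trace:
1. try: `elements.append(1)` → elements = [1].
2. `val = 1 // 0` raises ZeroDivisionError; `elements.append(113)` is not reached.
3. bare `except` matches → `elements.append(46)` → elements = [1, 46].
4. finally always runs: `elements.append(86)` → elements = [1, 46, 86].
Result: [1, 46, 86]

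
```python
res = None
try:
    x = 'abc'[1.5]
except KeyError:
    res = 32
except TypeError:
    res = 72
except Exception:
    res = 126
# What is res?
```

Step-by-step execution trace:
1. `x = 'abc'[1.5]` raises TypeError.
2. `except KeyError` does not match TypeError; skipped.
3. `except TypeError` matches → res = 72.
4. Remaining except clauses are skipped.
Result: 72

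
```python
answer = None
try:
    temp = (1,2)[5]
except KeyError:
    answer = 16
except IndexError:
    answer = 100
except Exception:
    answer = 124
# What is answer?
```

Step-by-step execution trace:
1. `temp = (1,2)[5]` raises IndexError.
2. `except KeyError` does not match IndexError; skipped.
3. `except IndexError` matches → answer = 100.
4. Remaining except clauses are skipped.
Result: 100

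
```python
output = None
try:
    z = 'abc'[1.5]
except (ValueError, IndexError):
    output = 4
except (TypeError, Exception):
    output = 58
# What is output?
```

Step-by-step execution trace:
1. `z = 'abc'[1.5]` raises TypeError.
2. `except (ValueError, IndexError)` does not match TypeError; skipped.
3. `except (TypeError, Exception)` matches (TypeError is in the tuple) → output = 58.
Result: 58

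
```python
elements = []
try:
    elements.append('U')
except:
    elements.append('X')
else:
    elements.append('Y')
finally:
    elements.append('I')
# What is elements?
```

Step-by-step execution trace:
1. try: `elements.append('U')` → elements = ['U']. No exception raised.
2. `except` is skipped.
3. `else` runs: `elements.append('Y')` → elements = ['U', 'Y'].
4. `finally` always runs: `elements.append('I')` → elements = ['U', 'Y', 'I'].
Result: ['U', 'Y', 'I']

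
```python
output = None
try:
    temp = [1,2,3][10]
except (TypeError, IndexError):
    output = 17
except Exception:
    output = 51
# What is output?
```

Step-by-step execution trace:
1. `temp = [1,2,3][10]` raises IndexError.
2. `except (TypeError, IndexError)` matches (IndexError is in the tuple) → output = 17.
3. `except Exception` is not reached.
Result: 17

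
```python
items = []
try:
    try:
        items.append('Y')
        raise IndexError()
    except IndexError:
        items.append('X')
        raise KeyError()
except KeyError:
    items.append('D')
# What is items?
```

Step-by-step execution trace:
1. Inner try: `items.append('Y')` → items = ['Y'].
2. `raise IndexError()` raises IndexError.
3. Inner `except IndexError` matches → `items.append('X')` → items = ['Y', 'X'].
4. `raise KeyError()` raises KeyError; propagates to outer try.
5. Outer `except KeyError` matches → `items.append('D')` → items = ['Y', 'X', 'D'].
Result: ['Y', 'X', 'D']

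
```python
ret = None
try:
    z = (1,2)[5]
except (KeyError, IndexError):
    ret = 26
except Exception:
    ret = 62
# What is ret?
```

Step-by-step execution trace:
1. `z = (1,2)[5]` raises IndexError.
2. `except (KeyError, IndexError)` matches (IndexError is in the tuple) → ret = 26.
3. `except Exception` is not reached.
Result: 26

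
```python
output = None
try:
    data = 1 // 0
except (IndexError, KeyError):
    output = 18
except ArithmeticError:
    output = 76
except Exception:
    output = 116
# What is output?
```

Step-by-step execution trace:
1. `data = 1 // 0` raises ZeroDivisionError.
2. `except (IndexError, KeyError)` does not match ZeroDivisionError; skipped.
3. `except ArithmeticError` matches (ZeroDivisionError is a subclass of ArithmeticError) → output = 76.
4. `except Exception` is not reached.
Result: 76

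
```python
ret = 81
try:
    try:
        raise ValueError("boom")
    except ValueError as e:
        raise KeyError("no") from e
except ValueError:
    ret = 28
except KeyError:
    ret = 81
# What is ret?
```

Step-by-step execution trace:
1. Inner try raises ValueError; inner `except ValueError as e` catches it.
2. `raise KeyError(...) from e` raises KeyError (ValueError is attached as __cause__, but only KeyError is active).
3. Outer `except ValueError` does not match KeyError; skipped.
4. Outer `except KeyError` matches → ret = 81.
Result: 81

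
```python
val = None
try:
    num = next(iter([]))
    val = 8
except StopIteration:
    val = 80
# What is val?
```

Step-by-step execution trace:
1. `num = next(iter([]))` raises StopIteration.
2. `val = 8` is not reached.
3. `except StopIteration` matches → val = 80.
Result: 80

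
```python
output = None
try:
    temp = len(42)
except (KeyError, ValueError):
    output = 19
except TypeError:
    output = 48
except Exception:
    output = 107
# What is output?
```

Step-by-step execution trace:
1. `temp = len(42)` raises TypeError.
2. `except (KeyError, ValueError)` does not match TypeError; skipped.
3. `except TypeError` matches (exact type match) → output = 48.
4. `except Exception` is not reached.
Result: 48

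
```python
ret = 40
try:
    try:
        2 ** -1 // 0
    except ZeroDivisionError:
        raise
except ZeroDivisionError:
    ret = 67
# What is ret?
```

Step-by-step execution trace:
1. Inner try: `2 ** -1 // 0` raises ZeroDivisionError.
2. Inner `except ZeroDivisionError` matches; bare `raise` re-raises the same ZeroDivisionError.
3. Outer `except ZeroDivisionError` matches → ret = 67.
Result: 67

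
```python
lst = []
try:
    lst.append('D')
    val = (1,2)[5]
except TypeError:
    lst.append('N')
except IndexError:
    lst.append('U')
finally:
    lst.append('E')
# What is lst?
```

Step-by-step execution trace:
1. try: `lst.append('D')` → lst = ['D'].
2. `val = (1,2)[5]` raises IndexError.
3. `except TypeError` does not match IndexError; skipped.
4. `except IndexError` matches → `lst.append('U')` → lst = ['D', 'U'].
5. finally always runs: `lst.append('E')` → lst = ['D', 'U', 'E'].
Result: ['D', 'U', 'E']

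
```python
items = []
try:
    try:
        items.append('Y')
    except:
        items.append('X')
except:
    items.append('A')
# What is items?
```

Step-by-step execution trace:
1. Inner try: `items.append('Y')` → items = ['Y']. No exception raised.
2. Inner `except` is skipped.
3. Inner try completes normally; outer `except` is skipped.
Result: ['Y']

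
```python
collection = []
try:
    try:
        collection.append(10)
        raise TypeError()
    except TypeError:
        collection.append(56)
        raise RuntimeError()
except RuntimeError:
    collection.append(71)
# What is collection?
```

Step-by-step execution trace:
1. Inner try: `collection.append(10)` → collection = [10].
2. `raise TypeError()` raises TypeError.
3. Inner `except TypeError` matches → `collection.append(56)` → collection = [10, 56].
4. `raise RuntimeError()` raises RuntimeError; propagates to outer try.
5. Outer `except RuntimeError` matches → `collection.append(71)` → collection = [10, 56, 71].
Result: [10, 56, 71]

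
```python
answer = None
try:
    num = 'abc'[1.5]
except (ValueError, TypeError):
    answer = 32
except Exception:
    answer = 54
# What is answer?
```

Step-by-step execution trace:
1. `num = 'abc'[1.5]` raises TypeError.
2. `except (ValueError, TypeError)` matches (TypeError is in the tuple) → answer = 32.
3. `except Exception` is not reached.
Result: 32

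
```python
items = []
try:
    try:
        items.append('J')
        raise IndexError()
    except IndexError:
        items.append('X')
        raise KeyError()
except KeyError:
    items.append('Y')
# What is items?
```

Step-by-step execution trace:
1. Inner try: `items.append('J')` → items = ['J'].
2. `raise IndexError()` raises IndexError.
3. Inner `except IndexError` matches → `items.append('X')` → items = ['J', 'X'].
4. `raise KeyError()` raises KeyError; propagates to outer try.
5. Outer `except KeyError` matches → `items.append('Y')` → items = ['J', 'X', 'Y'].
Result: ['J', 'X', 'Y']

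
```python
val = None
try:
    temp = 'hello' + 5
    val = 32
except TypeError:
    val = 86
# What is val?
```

Step-by-step execution trace:
1. `temp = 'hello' + 5` raises TypeError.
2. `val = 32` is not reached.
3. `except TypeError` matches → val = 86.
Result: 86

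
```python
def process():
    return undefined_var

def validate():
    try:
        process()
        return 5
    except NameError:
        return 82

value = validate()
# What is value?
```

Step-by-step execution trace:
1. `validate()` calls `process()`.
2. `process()` evaluates `undefined_var`, which raises NameError; it propagates to the caller.
3. `return 5` is not reached.
4. `except NameError` in validate matches → returns 82.
5. value = 82.
Result: 82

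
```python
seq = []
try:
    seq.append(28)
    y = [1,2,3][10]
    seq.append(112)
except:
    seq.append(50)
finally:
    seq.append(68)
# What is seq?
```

Step-by-step execution trace:
1. try: `seq.append(28)` → seq = [28].
2. `y = [1,2,3][10]` raises IndexError; `seq.append(112)` is not reached.
3. bare `except` matches → `seq.append(50)` → seq = [28, 50].
4. finally always runs: `seq.append(68)` → seq = [28, 50, 68].
Result: [28, 50, 68]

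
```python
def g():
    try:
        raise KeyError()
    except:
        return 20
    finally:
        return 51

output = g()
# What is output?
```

Step-by-step execution trace:
1. `g()` enters try: `raise KeyError()` raises KeyError.
2. bare `except` matches → `return 20` sets pending return value 20.
3. Before returning, `finally: return 51` runs and overrides the pending return.
4. g() returns 51 → output = 51.
Result: 51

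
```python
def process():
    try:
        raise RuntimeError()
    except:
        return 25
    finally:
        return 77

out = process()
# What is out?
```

Step-by-step execution trace:
1. `process()` enters try: `raise RuntimeError()` raises RuntimeError.
2. bare `except` matches → `return 25` sets pending return value 25.
3. Before returning, `finally: return 77` runs and overrides the pending return.
4. process() returns 77 → out = 77.
Result: 77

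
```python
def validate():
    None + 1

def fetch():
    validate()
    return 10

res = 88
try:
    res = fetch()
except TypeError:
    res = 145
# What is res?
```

Step-by-step execution trace:
1. res starts at 88.
2. try: `fetch()` calls `validate()`.
3. `validate()` evaluates `None + 1`, which raises TypeError; it propagates through fetch (uncaught).
4. `return 10` in fetch is not reached; the assignment to res does not complete.
5. `except TypeError` matches → res = 145.
Result: 145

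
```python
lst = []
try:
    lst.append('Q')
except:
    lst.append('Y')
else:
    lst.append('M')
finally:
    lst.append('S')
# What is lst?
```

Step-by-step execution trace:
1. try: `lst.append('Q')` → lst = ['Q']. No exception raised.
2. `except` is skipped.
3. `else` runs: `lst.append('M')` → lst = ['Q', 'M'].
4. `finally` always runs: `lst.append('S')` → lst = ['Q', 'M', 'S'].
Result: ['Q', 'M', 'S']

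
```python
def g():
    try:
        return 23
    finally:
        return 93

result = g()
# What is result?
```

Step-by-step execution trace:
1. `g()` enters try: `return 23` sets pending return value 23.
2. Before returning, `finally: return 93` runs and overrides the pending return.
3. g() returns 93 → result = 93.
Result: 93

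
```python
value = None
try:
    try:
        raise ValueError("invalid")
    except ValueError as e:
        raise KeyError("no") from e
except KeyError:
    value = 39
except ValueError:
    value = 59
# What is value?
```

Step-by-step execution trace:
1. Inner try raises ValueError; inner `except ValueError as e` catches it.
2. `raise KeyError(...) from e` raises KeyError (ValueError is attached as __cause__, but only KeyError is active).
3. Outer `except KeyError` matches → value = 39.
4. `except ValueError` is not reached.
Result: 39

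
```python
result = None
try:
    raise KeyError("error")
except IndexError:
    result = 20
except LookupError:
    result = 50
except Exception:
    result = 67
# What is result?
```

Step-by-step execution trace:
1. `raise KeyError(...)` raises KeyError.
2. `except IndexError` does not match (KeyError is not a subclass of IndexError); skipped.
3. `except LookupError` matches (KeyError is a subclass of LookupError) → result = 50.
4. `except Exception` is not reached.
Result: 50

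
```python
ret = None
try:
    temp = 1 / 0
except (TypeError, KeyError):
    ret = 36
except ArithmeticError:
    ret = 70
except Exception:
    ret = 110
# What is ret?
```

Step-by-step execution trace:
1. `temp = 1 / 0` raises ZeroDivisionError.
2. `except (TypeError, KeyError)` does not match ZeroDivisionError; skipped.
3. `except ArithmeticError` matches (ZeroDivisionError is a subclass of ArithmeticError) → ret = 70.
4. `except Exception` is not reached.
Result: 70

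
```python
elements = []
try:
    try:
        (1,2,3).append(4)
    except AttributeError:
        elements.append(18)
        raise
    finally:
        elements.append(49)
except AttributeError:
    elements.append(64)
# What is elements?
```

Step-by-step execution trace:
1. Inner try: `(1,2,3).append(4)` raises AttributeError.
2. Inner `except AttributeError` matches → `elements.append(18)` → elements = [18].
3. bare `raise` re-raises AttributeError.
4. Inner `finally` runs during unwinding: `elements.append(49)` → elements = [18, 49].
5. Outer `except AttributeError` matches → `elements.append(64)` → elements = [18, 49, 64].
Result: [18, 49, 64]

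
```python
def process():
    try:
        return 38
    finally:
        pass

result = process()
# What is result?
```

Step-by-step execution trace:
1. `process()` enters try: `return 38` sets pending return value 38.
2. Before returning, `finally: pass` runs (no effect).
3. process() returns 38 → result = 38.
Result: 38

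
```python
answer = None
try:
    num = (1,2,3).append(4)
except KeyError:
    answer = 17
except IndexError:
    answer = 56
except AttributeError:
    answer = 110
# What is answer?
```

Step-by-step execution trace:
1. `num = (1,2,3).append(4)` raises AttributeError.
2. `except KeyError` does not match AttributeError; skipped.
3. `except IndexError` does not match AttributeError; skipped.
4. `except AttributeError` matches → answer = 110.
Result: 110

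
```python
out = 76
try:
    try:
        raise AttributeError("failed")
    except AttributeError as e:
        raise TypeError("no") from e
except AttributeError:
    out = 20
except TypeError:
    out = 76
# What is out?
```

Step-by-step execution trace:
1. Inner try raises AttributeError; inner `except AttributeError as e` catches it.
2. `raise TypeError(...) from e` raises TypeError (AttributeError is attached as __cause__, but only TypeError is active).
3. Outer `except AttributeError` does not match TypeError; skipped.
4. Outer `except TypeError` matches → out = 76.
Result: 76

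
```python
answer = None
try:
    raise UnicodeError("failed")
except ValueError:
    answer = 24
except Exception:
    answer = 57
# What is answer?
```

Step-by-step execution trace:
1. `raise UnicodeError(...)` raises UnicodeError.
2. `except ValueError` matches (UnicodeError is a subclass of ValueError) → answer = 24.
3. `except Exception` is not reached.
Result: 24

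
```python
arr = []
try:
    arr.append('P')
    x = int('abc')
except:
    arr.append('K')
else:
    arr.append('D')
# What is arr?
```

Step-by-step execution trace:
1. try: `arr.append('P')` → arr = ['P'].
2. `x = int('abc')` raises ValueError.
3. bare `except` matches → `arr.append('K')` → arr = ['P', 'K'].
4. `else` is skipped (an exception was raised).
Result: ['P', 'K']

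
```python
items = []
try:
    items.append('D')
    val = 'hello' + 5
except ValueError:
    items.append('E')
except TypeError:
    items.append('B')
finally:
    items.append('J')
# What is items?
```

Step-by-step execution trace:
1. try: `items.append('D')` → items = ['D'].
2. `val = 'hello' + 5` raises TypeError.
3. `except ValueError` does not match TypeError; skipped.
4. `except TypeError` matches → `items.append('B')` → items = ['D', 'B'].
5. finally always runs: `items.append('J')` → items = ['D', 'B', 'J'].
Result: ['D', 'B', 'J']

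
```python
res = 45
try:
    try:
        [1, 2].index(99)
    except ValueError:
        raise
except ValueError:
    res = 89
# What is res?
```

Step-by-step execution trace:
1. Inner try: `[1, 2].index(99)` raises ValueError.
2. Inner `except ValueError` matches; bare `raise` re-raises the same ValueError.
3. Outer `except ValueError` matches → res = 89.
Result: 89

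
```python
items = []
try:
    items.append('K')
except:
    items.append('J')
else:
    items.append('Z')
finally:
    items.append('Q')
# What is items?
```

Step-by-step execution trace:
1. try: `items.append('K')` → items = ['K']. No exception raised.
2. `except` is skipped.
3. `else` runs: `items.append('Z')` → items = ['K', 'Z'].
4. `finally` always runs: `items.append('Q')` → items = ['K', 'Z', 'Q'].
Result: ['K', 'Z', 'Q']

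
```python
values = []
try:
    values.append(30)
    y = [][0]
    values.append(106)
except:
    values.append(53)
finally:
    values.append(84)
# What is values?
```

Step-by-step execution trace:
1. try: `values.append(30)` → values = [30].
2. `y = [][0]` raises IndexError; `values.append(106)` is not reached.
3. bare `except` matches → `values.append(53)` → values = [30, 53].
4. finally always runs: `values.append(84)` → values = [30, 53, 84].
Result: [30, 53, 84]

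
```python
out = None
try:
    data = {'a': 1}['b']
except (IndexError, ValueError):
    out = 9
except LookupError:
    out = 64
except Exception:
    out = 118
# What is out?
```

Step-by-step execution trace:
1. `data = {'a': 1}['b']` raises KeyError.
2. `except (IndexError, ValueError)` does not match KeyError; skipped.
3. `except LookupError` matches (KeyError is a subclass of LookupError) → out = 64.
4. `except Exception` is not reached.
Result: 64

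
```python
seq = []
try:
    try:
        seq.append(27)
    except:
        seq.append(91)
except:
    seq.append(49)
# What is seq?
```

Step-by-step execution trace:
1. Inner try: `seq.append(27)` → seq = [27]. No exception raised.
2. Inner `except` is skipped.
3. Inner try completes normally; outer `except` is skipped.
Result: [27]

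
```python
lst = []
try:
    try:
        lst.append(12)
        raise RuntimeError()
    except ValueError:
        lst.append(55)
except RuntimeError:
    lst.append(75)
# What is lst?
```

Step-by-step execution trace:
1. Inner try: `lst.append(12)` → lst = [12].
2. `raise RuntimeError()` raises RuntimeError.
3. Inner `except ValueError` does not match RuntimeError; exception propagates to outer try.
4. Outer `except RuntimeError` matches → `lst.append(75)` → lst = [12, 75].
Result: [12, 75]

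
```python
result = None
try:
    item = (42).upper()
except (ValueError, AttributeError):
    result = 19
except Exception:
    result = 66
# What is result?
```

Step-by-step execution trace:
1. `item = (42).upper()` raises AttributeError.
2. `except (ValueError, AttributeError)` matches (AttributeError is in the tuple) → result = 19.
3. `except Exception` is not reached.
Result: 19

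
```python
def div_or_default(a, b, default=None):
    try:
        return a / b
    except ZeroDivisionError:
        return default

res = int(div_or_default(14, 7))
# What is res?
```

Step-by-step execution trace:
1. `div_or_default(14, 7)` enters try: `return 14 / 7` → returns 2.0. No exception raised.
2. `except ZeroDivisionError` is skipped.
3. `int(2.0)` → 2 → res = 2.
Result: 2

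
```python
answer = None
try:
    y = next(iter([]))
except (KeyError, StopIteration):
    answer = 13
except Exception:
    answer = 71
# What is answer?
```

Step-by-step execution trace:
1. `y = next(iter([]))` raises StopIteration.
2. `except (KeyError, StopIteration)` matches (StopIteration is in the tuple) → answer = 13.
3. `except Exception` is not reached.
Result: 13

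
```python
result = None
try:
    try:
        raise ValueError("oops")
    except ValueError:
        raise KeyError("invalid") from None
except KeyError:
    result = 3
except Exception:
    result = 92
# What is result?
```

Step-by-step execution trace:
1. Inner try raises ValueError; inner `except ValueError` catches it.
2. `raise KeyError(...) from None` raises KeyError (from None suppresses __context__, but the active exception is still KeyError).
3. Outer `except KeyError` matches → result = 3.
4. `except Exception` is not reached.
Result: 3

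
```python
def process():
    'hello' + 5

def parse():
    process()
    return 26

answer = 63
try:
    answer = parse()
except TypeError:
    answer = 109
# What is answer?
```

Step-by-step execution trace:
1. answer starts at 63.
2. try: `parse()` calls `process()`.
3. `process()` evaluates `'hello' + 5`, which raises TypeError; it propagates through parse (uncaught).
4. `return 26` in parse is not reached; the assignment to answer does not complete.
5. `except TypeError` matches → answer = 109.
Result: 109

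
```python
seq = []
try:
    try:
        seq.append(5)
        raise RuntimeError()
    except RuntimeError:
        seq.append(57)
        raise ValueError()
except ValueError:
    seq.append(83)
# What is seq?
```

Step-by-step execution trace:
1. Inner try: `seq.append(5)` → seq = [5].
2. `raise RuntimeError()` raises RuntimeError.
3. Inner `except RuntimeError` matches → `seq.append(57)` → seq = [5, 57].
4. `raise ValueError()` raises ValueError; propagates to outer try.
5. Outer `except ValueError` matches → `seq.append(83)` → seq = [5, 57, 83].
Result: [5, 57, 83]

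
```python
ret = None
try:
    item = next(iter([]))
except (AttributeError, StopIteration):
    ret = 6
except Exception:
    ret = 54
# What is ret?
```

Step-by-step execution trace:
1. `item = next(iter([]))` raises StopIteration.
2. `except (AttributeError, StopIteration)` matches (StopIteration is in the tuple) → ret = 6.
3. `except Exception` is not reached.
Result: 6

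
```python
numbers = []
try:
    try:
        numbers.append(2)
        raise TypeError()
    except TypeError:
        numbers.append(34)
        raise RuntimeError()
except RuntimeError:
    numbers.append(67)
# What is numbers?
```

Step-by-step execution trace:
1. Inner try: `numbers.append(2)` → numbers = [2].
2. `raise TypeError()` raises TypeError.
3. Inner `except TypeError` matches → `numbers.append(34)` → numbers = [2, 34].
4. `raise RuntimeError()` raises RuntimeError; propagates to outer try.
5. Outer `except RuntimeError` matches → `numbers.append(67)` → numbers = [2, 34, 67].
Result: [2, 34, 67]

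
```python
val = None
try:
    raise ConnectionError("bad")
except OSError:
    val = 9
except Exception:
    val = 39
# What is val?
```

Step-by-step execution trace:
1. `raise ConnectionError(...)` raises ConnectionError.
2. `except OSError` matches (ConnectionError is a subclass of OSError) → val = 9.
3. `except Exception` is not reached.
Result: 9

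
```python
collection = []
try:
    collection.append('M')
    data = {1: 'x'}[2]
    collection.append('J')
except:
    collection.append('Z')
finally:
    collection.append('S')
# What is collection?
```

Step-by-step execution trace:
1. try: `collection.append('M')` → collection = ['M'].
2. `data = {1: 'x'}[2]` raises KeyError; `collection.append('J')` is not reached.
3. bare `except` matches → `collection.append('Z')` → collection = ['M', 'Z'].
4. finally always runs: `collection.append('S')` → collection = ['M', 'Z', 'S'].
Result: ['M', 'Z', 'S']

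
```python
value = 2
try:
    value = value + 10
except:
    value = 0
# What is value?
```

Step-by-step execution trace:
1. value starts at 2.
2. try: `value = value + 10` → value = 12. No exception raised.
3. `except` is skipped.
Result: 12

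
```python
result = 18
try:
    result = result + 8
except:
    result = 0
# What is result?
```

Step-by-step execution trace:
1. result starts at 18.
2. try: `result = result + 8` → result = 26. No exception raised.
3. `except` is skipped.
Result: 26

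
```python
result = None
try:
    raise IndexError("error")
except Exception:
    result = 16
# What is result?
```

Step-by-step execution trace:
1. `raise IndexError(...)` raises IndexError.
2. `except Exception` matches (IndexError is a subclass of Exception) → result = 16.
Result: 16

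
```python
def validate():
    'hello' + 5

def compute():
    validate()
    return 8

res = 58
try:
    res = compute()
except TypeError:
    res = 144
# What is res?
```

Step-by-step execution trace:
1. res starts at 58.
2. try: `compute()` calls `validate()`.
3. `validate()` evaluates `'hello' + 5`, which raises TypeError; it propagates through compute (uncaught).
4. `return 8` in compute is not reached; the assignment to res does not complete.
5. `except TypeError` matches → res = 144.
Result: 144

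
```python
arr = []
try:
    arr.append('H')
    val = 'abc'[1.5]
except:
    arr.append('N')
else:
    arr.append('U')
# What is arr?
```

Step-by-step execution trace:
1. try: `arr.append('H')` → arr = ['H'].
2. `val = 'abc'[1.5]` raises TypeError.
3. bare `except` matches → `arr.append('N')` → arr = ['H', 'N'].
4. `else` is skipped (an exception was raised).
Result: ['H', 'N']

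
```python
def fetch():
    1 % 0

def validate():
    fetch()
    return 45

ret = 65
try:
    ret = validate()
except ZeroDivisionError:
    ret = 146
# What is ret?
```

Step-by-step execution trace:
1. ret starts at 65.
2. try: `validate()` calls `fetch()`.
3. `fetch()` evaluates `1 % 0`, which raises ZeroDivisionError; it propagates through validate (uncaught).
4. `return 45` in validate is not reached; the assignment to ret does not complete.
5. `except ZeroDivisionError` matches → ret = 146.
Result: 146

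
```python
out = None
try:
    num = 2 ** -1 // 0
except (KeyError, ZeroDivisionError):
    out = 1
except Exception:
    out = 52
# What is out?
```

Step-by-step execution trace:
1. `num = 2 ** -1 // 0` raises ZeroDivisionError.
2. `except (KeyError, ZeroDivisionError)` matches (ZeroDivisionError is in the tuple) → out = 1.
3. `except Exception` is not reached.
Result: 1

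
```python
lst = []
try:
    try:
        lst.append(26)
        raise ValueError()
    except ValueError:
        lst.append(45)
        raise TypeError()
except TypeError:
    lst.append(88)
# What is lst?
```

Step-by-step execution trace:
1. Inner try: `lst.append(26)` → lst = [26].
2. `raise ValueError()` raises ValueError.
3. Inner `except ValueError` matches → `lst.append(45)` → lst = [26, 45].
4. `raise TypeError()` raises TypeError; propagates to outer try.
5. Outer `except TypeError` matches → `lst.append(88)` → lst = [26, 45, 88].
Result: [26, 45, 88]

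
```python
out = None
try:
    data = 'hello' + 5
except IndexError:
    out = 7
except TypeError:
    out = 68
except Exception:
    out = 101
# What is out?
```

Step-by-step execution trace:
1. `data = 'hello' + 5` raises TypeError.
2. `except IndexError` does not match TypeError; skipped.
3. `except TypeError` matches → out = 68.
4. Remaining except clauses are skipped.
Result: 68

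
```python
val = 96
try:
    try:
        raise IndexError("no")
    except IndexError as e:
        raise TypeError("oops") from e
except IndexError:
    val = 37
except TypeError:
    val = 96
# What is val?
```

Step-by-step execution trace:
1. Inner try raises IndexError; inner `except IndexError as e` catches it.
2. `raise TypeError(...) from e` raises TypeError (IndexError is attached as __cause__, but only TypeError is active).
3. Outer `except IndexError` does not match TypeError; skipped.
4. Outer `except TypeError` matches → val = 96.
Result: 96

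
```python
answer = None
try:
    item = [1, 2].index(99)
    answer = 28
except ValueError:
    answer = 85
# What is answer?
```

Step-by-step execution trace:
1. `item = [1, 2].index(99)` raises ValueError.
2. `answer = 28` is not reached.
3. `except ValueError` matches → answer = 85.
Result: 85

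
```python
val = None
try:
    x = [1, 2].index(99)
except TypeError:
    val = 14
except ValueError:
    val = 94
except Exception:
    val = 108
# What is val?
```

Step-by-step execution trace:
1. `x = [1, 2].index(99)` raises ValueError.
2. `except TypeError` does not match ValueError; skipped.
3. `except ValueError` matches → val = 94.
4. Remaining except clauses are skipped.
Result: 94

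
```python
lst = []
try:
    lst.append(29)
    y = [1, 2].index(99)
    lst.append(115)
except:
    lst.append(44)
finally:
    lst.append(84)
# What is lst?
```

Step-by-step execution trace:
1. try: `lst.append(29)` → lst = [29].
2. `y = [1, 2].index(99)` raises ValueError; `lst.append(115)` is not reached.
3. bare `except` matches → `lst.append(44)` → lst = [29, 44].
4. finally always runs: `lst.append(84)` → lst = [29, 44, 84].
Result: [29, 44, 84]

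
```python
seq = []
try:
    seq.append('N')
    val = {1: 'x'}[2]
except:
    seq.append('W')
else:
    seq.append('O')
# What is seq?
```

Step-by-step execution trace:
1. try: `seq.append('N')` → seq = ['N'].
2. `val = {1: 'x'}[2]` raises KeyError.
3. bare `except` matches → `seq.append('W')` → seq = ['N', 'W'].
4. `else` is skipped (an exception was raised).
Result: ['N', 'W']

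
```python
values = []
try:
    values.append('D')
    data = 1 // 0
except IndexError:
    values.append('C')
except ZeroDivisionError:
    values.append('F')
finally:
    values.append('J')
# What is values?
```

Step-by-step execution trace:
1. try: `values.append('D')` → values = ['D'].
2. `data = 1 // 0` raises ZeroDivisionError.
3. `except IndexError` does not match ZeroDivisionError; skipped.
4. `except ZeroDivisionError` matches → `values.append('F')` → values = ['D', 'F'].
5. finally always runs: `values.append('J')` → values = ['D', 'F', 'J'].
Result: ['D', 'F', 'J']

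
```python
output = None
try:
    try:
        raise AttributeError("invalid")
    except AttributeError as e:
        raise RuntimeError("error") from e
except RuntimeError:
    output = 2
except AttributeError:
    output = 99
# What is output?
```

Step-by-step execution trace:
1. Inner try raises AttributeError; inner `except AttributeError as e` catches it.
2. `raise RuntimeError(...) from e` raises RuntimeError (AttributeError is attached as __cause__, but only RuntimeError is active).
3. Outer `except RuntimeError` matches → output = 2.
4. `except AttributeError` is not reached.
Result: 2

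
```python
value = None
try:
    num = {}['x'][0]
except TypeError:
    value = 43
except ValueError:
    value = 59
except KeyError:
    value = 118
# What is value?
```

Step-by-step execution trace:
1. `num = {}['x'][0]` raises KeyError.
2. `except TypeError` does not match KeyError; skipped.
3. `except ValueError` does not match KeyError; skipped.
4. `except KeyError` matches → value = 118.
Result: 118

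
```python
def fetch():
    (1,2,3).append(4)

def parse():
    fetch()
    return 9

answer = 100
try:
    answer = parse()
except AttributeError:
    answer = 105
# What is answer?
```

Step-by-step execution trace:
1. answer starts at 100.
2. try: `parse()` calls `fetch()`.
3. `fetch()` evaluates `(1,2,3).append(4)`, which raises AttributeError; it propagates through parse (uncaught).
4. `return 9` in parse is not reached; the assignment to answer does not complete.
5. `except AttributeError` matches → answer = 105.
Result: 105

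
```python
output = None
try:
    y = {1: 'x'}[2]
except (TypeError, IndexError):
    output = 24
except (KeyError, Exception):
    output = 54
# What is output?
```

Step-by-step execution trace:
1. `y = {1: 'x'}[2]` raises KeyError.
2. `except (TypeError, IndexError)` does not match KeyError; skipped.
3. `except (KeyError, Exception)` matches (KeyError is in the tuple) → output = 54.
Result: 54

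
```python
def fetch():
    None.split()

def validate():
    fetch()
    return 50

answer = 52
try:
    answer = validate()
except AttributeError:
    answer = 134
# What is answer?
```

Step-by-step execution trace:
1. answer starts at 52.
2. try: `validate()` calls `fetch()`.
3. `fetch()` evaluates `None.split()`, which raises AttributeError; it propagates through validate (uncaught).
4. `return 50` in validate is not reached; the assignment to answer does not complete.
5. `except AttributeError` matches → answer = 134.
Result: 134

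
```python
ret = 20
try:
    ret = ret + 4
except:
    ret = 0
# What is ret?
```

Step-by-step execution trace:
1. ret starts at 20.
2. try: `ret = ret + 4` → ret = 24. No exception raised.
3. `except` is skipped.
Result: 24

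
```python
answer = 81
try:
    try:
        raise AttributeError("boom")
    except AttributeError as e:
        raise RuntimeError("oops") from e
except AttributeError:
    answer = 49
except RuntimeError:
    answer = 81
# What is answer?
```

Step-by-step execution trace:
1. Inner try raises AttributeError; inner `except AttributeError as e` catches it.
2. `raise RuntimeError(...) from e` raises RuntimeError (AttributeError is attached as __cause__, but only RuntimeError is active).
3. Outer `except AttributeError` does not match RuntimeError; skipped.
4. Outer `except RuntimeError` matches → answer = 81.
Result: 81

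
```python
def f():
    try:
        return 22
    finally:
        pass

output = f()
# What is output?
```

Step-by-step execution trace:
1. `f()` enters try: `return 22` sets pending return value 22.
2. Before returning, `finally: pass` runs (no effect).
3. f() returns 22 → output = 22.
Result: 22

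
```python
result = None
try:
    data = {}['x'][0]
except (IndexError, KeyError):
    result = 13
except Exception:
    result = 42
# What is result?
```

Step-by-step execution trace:
1. `data = {}['x'][0]` raises KeyError.
2. `except (IndexError, KeyError)` matches (KeyError is in the tuple) → result = 13.
3. `except Exception` is not reached.
Result: 13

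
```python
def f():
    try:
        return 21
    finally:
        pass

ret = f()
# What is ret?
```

Step-by-step execution trace:
1. `f()` enters try: `return 21` sets pending return value 21.
2. Before returning, `finally: pass` runs (no effect).
3. f() returns 21 → ret = 21.
Result: 21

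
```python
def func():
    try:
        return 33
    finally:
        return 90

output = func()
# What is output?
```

Step-by-step execution trace:
1. `func()` enters try: `return 33` sets pending return value 33.
2. Before returning, `finally: return 90` runs and overrides the pending return.
3. func() returns 90 → output = 90.
Result: 90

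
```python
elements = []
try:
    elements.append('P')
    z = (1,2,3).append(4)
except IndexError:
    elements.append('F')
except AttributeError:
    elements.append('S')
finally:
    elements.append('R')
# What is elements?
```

Step-by-step execution trace:
1. try: `elements.append('P')` → elements = ['P'].
2. `z = (1,2,3).append(4)` raises AttributeError.
3. `except IndexError` does not match AttributeError; skipped.
4. `except AttributeError` matches → `elements.append('S')` → elements = ['P', 'S'].
5. finally always runs: `elements.append('R')` → elements = ['P', 'S', 'R'].
Result: ['P', 'S', 'R']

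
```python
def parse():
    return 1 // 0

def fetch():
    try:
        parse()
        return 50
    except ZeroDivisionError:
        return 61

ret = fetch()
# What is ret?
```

Step-by-step execution trace:
1. `fetch()` calls `parse()`.
2. `parse()` evaluates `1 // 0`, which raises ZeroDivisionError; it propagates to the caller.
3. `return 50` is not reached.
4. `except ZeroDivisionError` in fetch matches → returns 61.
5. ret = 61.
Result: 61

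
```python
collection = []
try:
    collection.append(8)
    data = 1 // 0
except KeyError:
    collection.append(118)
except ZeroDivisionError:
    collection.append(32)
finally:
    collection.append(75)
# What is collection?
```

Step-by-step execution trace:
1. try: `collection.append(8)` → collection = [8].
2. `data = 1 // 0` raises ZeroDivisionError.
3. `except KeyError` does not match ZeroDivisionError; skipped.
4. `except ZeroDivisionError` matches → `collection.append(32)` → collection = [8, 32].
5. finally always runs: `collection.append(75)` → collection = [8, 32, 75].
Result: [8, 32, 75]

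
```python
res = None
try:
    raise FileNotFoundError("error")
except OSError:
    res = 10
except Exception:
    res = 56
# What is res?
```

Step-by-step execution trace:
1. `raise FileNotFoundError(...)` raises FileNotFoundError.
2. `except OSError` matches (FileNotFoundError is a subclass of OSError) → res = 10.
3. `except Exception` is not reached.
Result: 10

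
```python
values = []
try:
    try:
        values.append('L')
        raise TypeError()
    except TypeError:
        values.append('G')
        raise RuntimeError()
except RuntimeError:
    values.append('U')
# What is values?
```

Step-by-step execution trace:
1. Inner try: `values.append('L')` → values = ['L'].
2. `raise TypeError()` raises TypeError.
3. Inner `except TypeError` matches → `values.append('G')` → values = ['L', 'G'].
4. `raise RuntimeError()` raises RuntimeError; propagates to outer try.
5. Outer `except RuntimeError` matches → `values.append('U')` → values = ['L', 'G', 'U'].
Result: ['L', 'G', 'U']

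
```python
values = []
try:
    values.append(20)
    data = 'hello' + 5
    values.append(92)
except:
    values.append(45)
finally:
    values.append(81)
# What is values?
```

Step-by-step execution trace:
1. try: `values.append(20)` → values = [20].
2. `data = 'hello' + 5` raises TypeError; `values.append(92)` is not reached.
3. bare `except` matches → `values.append(45)` → values = [20, 45].
4. finally always runs: `values.append(81)` → values = [20, 45, 81].
Result: [20, 45, 81]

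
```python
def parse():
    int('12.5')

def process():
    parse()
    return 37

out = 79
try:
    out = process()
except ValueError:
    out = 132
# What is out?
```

Step-by-step execution trace:
1. out starts at 79.
2. try: `process()` calls `parse()`.
3. `parse()` evaluates `int('12.5')`, which raises ValueError; it propagates through process (uncaught).
4. `return 37` in process is not reached; the assignment to out does not complete.
5. `except ValueError` matches → out = 132.
Result: 132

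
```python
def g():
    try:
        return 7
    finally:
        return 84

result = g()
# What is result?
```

Step-by-step execution trace:
1. `g()` enters try: `return 7` sets pending return value 7.
2. Before returning, `finally: return 84` runs and overrides the pending return.
3. g() returns 84 → result = 84.
Result: 84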